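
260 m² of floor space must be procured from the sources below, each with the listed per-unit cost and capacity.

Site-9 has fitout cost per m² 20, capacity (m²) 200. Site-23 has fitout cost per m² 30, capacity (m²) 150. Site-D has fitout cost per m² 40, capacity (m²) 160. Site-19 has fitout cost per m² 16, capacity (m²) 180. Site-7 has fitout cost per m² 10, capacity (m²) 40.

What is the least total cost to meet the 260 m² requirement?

4080

Use sources in increasing cost order.
Take 40 from Site-7 at 10 ; need 220 more.
Site-19 at 16: take all 180 m² ; 40 still needed.
Site-9 (20): take the remaining 40 ; done.
Site-23, Site-D: unused.
Cost = 40×10 + 180×16 + 40×20 = 4080.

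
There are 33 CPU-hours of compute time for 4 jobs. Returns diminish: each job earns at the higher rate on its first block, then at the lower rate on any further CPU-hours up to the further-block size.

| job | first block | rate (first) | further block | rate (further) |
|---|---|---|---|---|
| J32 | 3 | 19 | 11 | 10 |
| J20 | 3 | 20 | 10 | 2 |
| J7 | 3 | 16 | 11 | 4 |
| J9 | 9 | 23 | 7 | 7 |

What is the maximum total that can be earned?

Order all 8 blocks by rate: J9/first 23 > J20/first 20 > J32/first 19 > J7/first 16 > J32/second 10 > J9/second 7 > J7/second 4 > J20/second 2.
J9/first (23): +9 — 24 left.
J20 first at 20: fill all 3 — 21 left.
Fill J32 first block (3 at 19) — 18 left.
Fill J7 first block (3 at 16) — 15 left.
J32/second (10): +11 — 4 left.
4 remain; put them into J9 second at 7.
Total = 23×9 + 20×3 + 19×3 + 16×3 + 10×11 + 7×4 = 510.

510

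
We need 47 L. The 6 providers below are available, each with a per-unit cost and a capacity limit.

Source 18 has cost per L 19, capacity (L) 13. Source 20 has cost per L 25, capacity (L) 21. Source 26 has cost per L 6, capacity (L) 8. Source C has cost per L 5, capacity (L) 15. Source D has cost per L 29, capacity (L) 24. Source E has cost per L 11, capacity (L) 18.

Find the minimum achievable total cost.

435

Use providers in increasing cost order.
Take 15 from Source C at 5 ; need 32 more.
Source 26 at 6: take all 8 L ; 24 still needed.
Source E (11): use full 18 ; 6 L to go.
Take 6 from Source 18 at 19 to finish.
Source 20, Source D: unused.
Cost = 15×5 + 8×6 + 18×11 + 6×19 = 435.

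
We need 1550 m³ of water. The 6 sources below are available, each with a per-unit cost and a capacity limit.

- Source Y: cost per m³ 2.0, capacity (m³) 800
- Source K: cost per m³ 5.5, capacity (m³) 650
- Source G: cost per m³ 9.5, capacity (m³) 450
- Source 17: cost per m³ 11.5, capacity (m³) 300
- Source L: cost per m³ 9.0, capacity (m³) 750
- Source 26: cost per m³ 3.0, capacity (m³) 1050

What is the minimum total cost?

Cheapest first:
Source Y (2.0): use full 800 ; 750 m³ to go.
Take 750 from Source 26 at 3.0 to finish.
Source K, Source L, Source G, Source 17: unused.
Cost = 800×2.0 + 750×3.0 = 3850.

3850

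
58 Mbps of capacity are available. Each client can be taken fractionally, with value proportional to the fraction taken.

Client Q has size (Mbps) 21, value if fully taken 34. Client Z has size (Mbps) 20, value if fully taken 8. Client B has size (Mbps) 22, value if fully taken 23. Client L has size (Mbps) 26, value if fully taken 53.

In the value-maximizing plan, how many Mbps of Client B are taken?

Rank by value-to-size ratio: Client L 53/26≈2.04, Client Q 34/21≈1.62, Client B 23/22≈1.05, Client Z 8/20≈0.4.
Client L: take in full, 26 Mbps for value 53 — 32 left.
Client Q: take in full, 21 Mbps for value 34 — 11 left.
Fill the last 11 Mbps with part of Client B: 11/22 of it earns 11.5.

11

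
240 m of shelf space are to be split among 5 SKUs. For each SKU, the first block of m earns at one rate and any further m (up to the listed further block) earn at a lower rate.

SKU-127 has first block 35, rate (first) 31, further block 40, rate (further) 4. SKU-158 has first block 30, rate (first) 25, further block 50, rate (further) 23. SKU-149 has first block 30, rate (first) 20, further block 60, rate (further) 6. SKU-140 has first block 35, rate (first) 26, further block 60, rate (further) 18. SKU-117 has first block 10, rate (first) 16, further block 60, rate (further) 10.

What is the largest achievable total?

Order all 10 blocks by rate: SKU-127/tier1 31 > SKU-140/tier1 26 > SKU-158/tier1 25 > SKU-158/tier2 23 > SKU-149/tier1 20 > SKU-140/tier2 18 > SKU-117/tier1 16 > SKU-117/tier2 10 > SKU-149/tier2 6 > SKU-127/tier2 4.
Fill SKU-127 tier1 block (35 at 31) — 205 left.
SKU-140/tier1 (26): +35 — 170 left.
Fill SKU-158 tier1 block (30 at 25) — 140 left.
Fill SKU-158 tier2 block (50 at 23) — 90 left.
SKU-149 tier1 at 20: fill all 30 — 60 left.
Fill SKU-140 tier2 block (60 at 18) — 0 left.
Total = 31×35 + 26×35 + 25×30 + 23×50 + 20×30 + 18×60 = 5575.

5575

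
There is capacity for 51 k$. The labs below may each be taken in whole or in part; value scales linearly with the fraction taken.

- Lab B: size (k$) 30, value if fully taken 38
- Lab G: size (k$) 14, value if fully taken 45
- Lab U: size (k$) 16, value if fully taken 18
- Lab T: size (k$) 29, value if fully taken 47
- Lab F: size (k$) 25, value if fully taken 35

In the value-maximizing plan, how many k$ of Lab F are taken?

8

Best value per unit of size first: Lab G 45/14≈3.21, Lab T 47/29≈1.62, Lab F 35/25≈1.4, Lab B 38/30≈1.27, Lab U 18/16≈1.12.
Lab G: take in full, 14 k$ for value 45 → 37 left.
Lab T: take in full, 29 k$ for value 47 → 8 left.
Fill the last 8 k$ with part of Lab F: 8/25 of it earns 11.2.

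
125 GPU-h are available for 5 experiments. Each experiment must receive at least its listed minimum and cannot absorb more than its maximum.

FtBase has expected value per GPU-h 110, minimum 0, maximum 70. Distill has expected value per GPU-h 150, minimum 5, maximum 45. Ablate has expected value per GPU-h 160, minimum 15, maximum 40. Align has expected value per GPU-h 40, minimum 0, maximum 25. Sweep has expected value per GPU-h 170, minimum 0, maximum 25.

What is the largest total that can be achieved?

Meeting every minimum uses 0+5+15+0+0 = 20 GPU-h, leaving 105.
Rank by expected value per GPU-h: Sweep 170 > Ablate 160 > Distill 150 > FtBase 110 > Align 40.
Sweep: +25 to 25 (cap) — 80 left.
Give Ablate 25 more to hit its cap of 40 — 55 left.
Distill takes 40 more to reach its cap of 45 — 15 left.
FtBase has room for 70 more but only 15 remain, so it gets 15.
Total = 110×15 + 150×45 + 160×40 + 170×25 = 19050.

19050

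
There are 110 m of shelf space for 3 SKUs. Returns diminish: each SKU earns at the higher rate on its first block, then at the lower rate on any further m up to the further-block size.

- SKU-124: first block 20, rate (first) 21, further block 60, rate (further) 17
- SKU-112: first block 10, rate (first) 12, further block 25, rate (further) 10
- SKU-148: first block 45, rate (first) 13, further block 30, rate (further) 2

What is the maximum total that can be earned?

Rank every tier by rate: SKU-124/first 21 > SKU-124/second 17 > SKU-148/first 13 > SKU-112/first 12 > SKU-112/second 10 > SKU-148/second 2.
SKU-124/first (21): +20 — 90 left.
SKU-124/second (17): +60 — 30 left.
30 remain; put them into SKU-148 first at 13.
Total = 21×20 + 17×60 + 13×30 = 1830.

1830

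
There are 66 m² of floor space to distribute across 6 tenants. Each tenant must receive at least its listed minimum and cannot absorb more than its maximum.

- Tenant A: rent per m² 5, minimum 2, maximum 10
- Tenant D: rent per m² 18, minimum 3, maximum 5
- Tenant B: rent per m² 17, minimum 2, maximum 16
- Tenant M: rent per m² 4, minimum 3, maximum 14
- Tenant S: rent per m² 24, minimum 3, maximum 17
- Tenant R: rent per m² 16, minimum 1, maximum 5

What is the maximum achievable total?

952

Meeting every minimum uses 2+3+2+3+3+1 = 14 m², leaving 52.
Rank by rent per m²: Tenant S 24 > Tenant D 18 > Tenant B 17 > Tenant R 16 > Tenant A 5 > Tenant M 4.
Tenant S: +14 to 17 (cap) ; 38 left.
Tenant D takes 2 more to reach its cap of 5 ; 36 left.
Tenant B: +14 to 16 (cap) ; 22 left.
Give Tenant R 4 more to hit its cap of 5 ; 18 left.
Give Tenant A 8 more to hit its cap of 10 ; 10 left.
Tenant M: +10 (room for 11) → 13. Pool exhausted.
Total = 5×10 + 18×5 + 17×16 + 4×13 + 24×17 + 16×5 = 952.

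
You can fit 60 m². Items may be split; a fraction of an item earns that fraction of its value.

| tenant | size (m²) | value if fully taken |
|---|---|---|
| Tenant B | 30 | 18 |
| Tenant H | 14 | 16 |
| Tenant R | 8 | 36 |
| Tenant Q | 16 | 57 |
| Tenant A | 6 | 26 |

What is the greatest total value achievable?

144.6

Rank by value-to-size ratio: Tenant R 36/8≈4.5, Tenant A 26/6≈4.33, Tenant Q 57/16≈3.56, Tenant H 16/14≈1.14, Tenant B 18/30≈0.6.
Take all of Tenant R (8 m², value 36) ; 52 m² left.
Tenant A: take in full, 6 m² for value 26 ; 46 left.
Tenant Q: take in full, 16 m² for value 57 ; 30 left.
Tenant H: take in full, 14 m² for value 16 ; 16 left.
Only 16 m² remain; take 16/30 of Tenant B for value 18×16/30 = 9.6.
Total value = 144.6.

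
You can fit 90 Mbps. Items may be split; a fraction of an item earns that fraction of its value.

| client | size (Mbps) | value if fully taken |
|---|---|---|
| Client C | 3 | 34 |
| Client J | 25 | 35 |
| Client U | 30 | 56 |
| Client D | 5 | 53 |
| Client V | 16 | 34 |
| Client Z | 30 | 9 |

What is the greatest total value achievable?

215.3

Rank by value-to-size ratio: Client C 34/3≈11.3, Client D 53/5≈10.6, Client V 34/16≈2.12, Client U 56/30≈1.87, Client J 35/25≈1.4, Client Z 9/30≈0.3.
Client C: take in full, 3 Mbps for value 34 — 87 left.
Take all of Client D (5 Mbps, value 53) — 82 Mbps left.
Take all of Client V (16 Mbps, value 34) — 66 Mbps left.
All 30 Mbps of Client U fit (value 56) — 36 remain.
Client J: take in full, 25 Mbps for value 35 — 11 left.
11 Mbps left: a 11/30 share of Client Z gives 9×11/30 = 3.3.
Total value = 215.3.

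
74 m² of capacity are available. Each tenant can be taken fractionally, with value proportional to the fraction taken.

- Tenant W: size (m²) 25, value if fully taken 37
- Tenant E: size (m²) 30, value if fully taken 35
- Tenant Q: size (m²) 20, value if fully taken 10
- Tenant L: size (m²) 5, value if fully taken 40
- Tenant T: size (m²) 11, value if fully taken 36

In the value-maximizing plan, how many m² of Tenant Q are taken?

3

Rank by value-to-size ratio: Tenant L 40/5≈8, Tenant T 36/11≈3.27, Tenant W 37/25≈1.48, Tenant E 35/30≈1.17, Tenant Q 10/20≈0.5.
Take all of Tenant L (5 m², value 40) → 69 m² left.
All 11 m² of Tenant T fit (value 36) → 58 remain.
All 25 m² of Tenant W fit (value 37) → 33 remain.
Take all of Tenant E (30 m², value 35) → 3 m² left.
Fill the last 3 m² with part of Tenant Q: 3/20 of it earns 1.5.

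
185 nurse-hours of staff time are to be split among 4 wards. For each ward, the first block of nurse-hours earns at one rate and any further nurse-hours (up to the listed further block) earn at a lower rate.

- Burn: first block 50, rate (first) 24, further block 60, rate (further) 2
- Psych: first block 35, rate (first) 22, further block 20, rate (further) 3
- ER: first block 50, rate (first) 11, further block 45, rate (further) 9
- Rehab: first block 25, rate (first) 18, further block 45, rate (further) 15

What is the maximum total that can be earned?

3425

Order all 8 blocks by rate: Burn/first 24 > Psych/first 22 > Rehab/first 18 > Rehab/second 15 > ER/first 11 > ER/second 9 > Psych/second 3 > Burn/second 2.
Burn/first (24): +50 — 135 left.
Psych/first (22): +35 — 100 left.
Fill Rehab first block (25 at 18) — 75 left.
Fill Rehab second block (45 at 15) — 30 left.
ER first at 11: only 30 left, fill 30.
Total = 24×50 + 22×35 + 18×25 + 15×45 + 11×30 = 3425.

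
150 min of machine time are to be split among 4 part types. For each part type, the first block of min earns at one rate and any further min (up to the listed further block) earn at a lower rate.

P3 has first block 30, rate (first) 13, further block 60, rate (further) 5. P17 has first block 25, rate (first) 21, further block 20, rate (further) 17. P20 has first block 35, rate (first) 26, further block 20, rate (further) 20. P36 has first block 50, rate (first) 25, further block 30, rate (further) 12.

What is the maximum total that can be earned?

3425

Rank every tier by rate: P20/tier1 26 > P36/tier1 25 > P17/tier1 21 > P20/tier2 20 > P17/tier2 17 > P3/tier1 13 > P36/tier2 12 > P3/tier2 5.
P20 tier1 at 26: fill all 35 → 115 left.
P36/tier1 (25): +50 → 65 left.
Fill P17 tier1 block (25 at 21) → 40 left.
P20/tier2 (20): +20 → 20 left.
P17 tier2 at 17: fill all 20 → 0 left.
Total = 26×35 + 25×50 + 21×25 + 20×20 + 17×20 = 3425.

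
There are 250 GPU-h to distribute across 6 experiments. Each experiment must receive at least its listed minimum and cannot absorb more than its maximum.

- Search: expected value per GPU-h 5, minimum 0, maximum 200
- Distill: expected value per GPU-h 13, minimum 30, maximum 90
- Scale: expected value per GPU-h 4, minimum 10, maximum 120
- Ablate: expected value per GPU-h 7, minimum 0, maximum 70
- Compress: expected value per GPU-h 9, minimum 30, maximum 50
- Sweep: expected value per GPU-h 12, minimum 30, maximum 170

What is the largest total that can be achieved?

2920

Meeting every minimum uses 0+30+10+0+30+30 = 100 GPU-h, leaving 150.
Rank by expected value per GPU-h: Distill 13 > Sweep 12 > Compress 9 > Ablate 7 > Search 5 > Scale 4.
Give Distill 60 more to hit its cap of 90 ; 90 left.
Only 90 left; Sweep takes them to reach 120.
Total = 13×90 + 4×10 + 9×30 + 12×120 = 2920.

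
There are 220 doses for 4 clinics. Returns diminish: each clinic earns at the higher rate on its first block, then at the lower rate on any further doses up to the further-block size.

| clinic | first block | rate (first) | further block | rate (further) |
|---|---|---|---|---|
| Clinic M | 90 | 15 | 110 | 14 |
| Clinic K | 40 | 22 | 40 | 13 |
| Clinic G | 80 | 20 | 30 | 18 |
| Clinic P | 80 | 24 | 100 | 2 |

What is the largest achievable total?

4760

Order all 8 blocks by rate: Clinic P/first 24 > Clinic K/first 22 > Clinic G/first 20 > Clinic G/second 18 > Clinic M/first 15 > Clinic M/second 14 > Clinic K/second 13 > Clinic P/second 2.
Clinic P/first (24): +80 — 140 left.
Clinic K first at 22: fill all 40 — 100 left.
Fill Clinic G first block (80 at 20) — 20 left.
Clinic G/second: +20 of 30 at 18; pool empty.
Total = 24×80 + 22×40 + 20×80 + 18×20 = 4760.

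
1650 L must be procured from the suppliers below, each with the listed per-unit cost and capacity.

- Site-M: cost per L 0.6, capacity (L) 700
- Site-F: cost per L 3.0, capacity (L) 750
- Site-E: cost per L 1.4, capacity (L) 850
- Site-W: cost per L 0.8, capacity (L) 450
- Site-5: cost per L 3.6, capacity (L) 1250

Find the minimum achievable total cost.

Use suppliers in increasing cost order.
Site-M (0.6): use full 700 ; 950 L to go.
Site-W at 0.8: take all 450 L ; 500 still needed.
Site-E (1.4): take the remaining 500 ; done.
Site-F, Site-5: unused.
Cost = 700×0.6 + 450×0.8 + 500×1.4 = 1480.

1480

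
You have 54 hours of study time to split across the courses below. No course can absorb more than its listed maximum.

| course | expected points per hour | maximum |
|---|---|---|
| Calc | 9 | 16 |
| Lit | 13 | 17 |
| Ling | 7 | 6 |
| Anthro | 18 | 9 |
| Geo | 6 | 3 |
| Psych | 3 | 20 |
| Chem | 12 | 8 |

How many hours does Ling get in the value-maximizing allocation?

4

Rank by expected points per hour: Anthro 18 > Lit 13 > Chem 12 > Calc 9 > Ling 7 > Geo 6 > Psych 3.
Anthro: +9 to 9 (cap) → 45 left.
Lit: +17 to 17 (cap) → 28 left.
Chem takes 8 to reach its cap of 8 → 20 left.
Calc: +16 to 16 (cap) → 4 left.
Only 4 left; Ling takes them to reach 4.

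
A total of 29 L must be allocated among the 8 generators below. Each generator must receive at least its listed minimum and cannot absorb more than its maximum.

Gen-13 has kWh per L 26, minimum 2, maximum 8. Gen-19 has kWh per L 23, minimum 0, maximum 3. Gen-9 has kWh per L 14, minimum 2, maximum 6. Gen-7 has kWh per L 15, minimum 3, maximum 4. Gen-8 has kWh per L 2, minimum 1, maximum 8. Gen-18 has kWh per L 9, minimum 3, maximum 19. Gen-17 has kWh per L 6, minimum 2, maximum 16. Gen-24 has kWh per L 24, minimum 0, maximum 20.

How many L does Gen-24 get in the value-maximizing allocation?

10

Meeting every minimum uses 2+0+2+3+1+3+2+0 = 13 L, leaving 16.
Order the generators by kWh per L: Gen-13 26 > Gen-24 24 > Gen-19 23 > Gen-7 15 > Gen-9 14 > Gen-18 9 > Gen-17 6 > Gen-8 2.
Give Gen-13 6 more to hit its cap of 8 → 10 left.
Gen-24: +10 (room for 20) → 10. Pool exhausted.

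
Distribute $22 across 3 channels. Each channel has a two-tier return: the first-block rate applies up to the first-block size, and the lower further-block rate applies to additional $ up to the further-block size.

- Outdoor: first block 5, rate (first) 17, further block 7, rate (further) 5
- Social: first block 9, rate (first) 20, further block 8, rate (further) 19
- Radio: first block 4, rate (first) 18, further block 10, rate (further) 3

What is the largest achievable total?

Rank every tier by rate: Social/T1 20 > Social/T2 19 > Radio/T1 18 > Outdoor/T1 17 > Outdoor/T2 5 > Radio/T2 3.
Social T1 at 20: fill all 9 ; 13 left.
Social/T2 (19): +8 ; 5 left.
Radio T1 at 18: fill all 4 ; 1 left.
Outdoor T1 at 17: only 1 left, fill 1.
Total = 20×9 + 19×8 + 18×4 + 17×1 = 421.

421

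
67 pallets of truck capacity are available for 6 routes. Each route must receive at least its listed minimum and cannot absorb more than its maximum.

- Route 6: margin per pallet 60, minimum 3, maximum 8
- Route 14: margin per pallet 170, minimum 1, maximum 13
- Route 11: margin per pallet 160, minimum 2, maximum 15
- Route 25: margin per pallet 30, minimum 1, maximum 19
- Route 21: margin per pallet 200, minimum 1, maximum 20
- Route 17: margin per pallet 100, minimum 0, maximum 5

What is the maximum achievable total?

Meeting every minimum uses 3+1+2+1+1+0 = 8 pallets, leaving 59.
Rank by margin per pallet: Route 21 200 > Route 14 170 > Route 11 160 > Route 17 100 > Route 6 60 > Route 25 30.
Route 21: +19 to 20 (cap) ; 40 left.
Route 14: +12 to 13 (cap) ; 28 left.
Give Route 11 13 more to hit its cap of 15 ; 15 left.
Route 17: +5 to 5 (cap) ; 10 left.
Give Route 6 5 more to hit its cap of 8 ; 5 left.
Only 5 left; Route 25 takes them to reach 6.
Total = 60×8 + 170×13 + 160×15 + 30×6 + 200×20 + 100×5 = 9770.

9770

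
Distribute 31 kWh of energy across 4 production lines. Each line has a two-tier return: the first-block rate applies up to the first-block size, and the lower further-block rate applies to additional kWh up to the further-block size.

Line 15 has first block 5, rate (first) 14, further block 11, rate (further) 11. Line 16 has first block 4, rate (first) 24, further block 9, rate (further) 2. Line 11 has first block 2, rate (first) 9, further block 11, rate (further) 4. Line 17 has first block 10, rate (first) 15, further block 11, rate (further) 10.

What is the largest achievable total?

Order all 8 blocks by rate: Line 16/T1 24 > Line 17/T1 15 > Line 15/T1 14 > Line 15/T2 11 > Line 17/T2 10 > Line 11/T1 9 > Line 11/T2 4 > Line 16/T2 2.
Fill Line 16 T1 block (4 at 24) — 27 left.
Line 17 T1 at 15: fill all 10 — 17 left.
Line 15/T1 (14): +5 — 12 left.
Line 15/T2 (11): +11 — 1 left.
Line 17/T2: +1 of 11 at 10; pool empty.
Total = 24×4 + 15×10 + 14×5 + 11×11 + 10×1 = 447.

447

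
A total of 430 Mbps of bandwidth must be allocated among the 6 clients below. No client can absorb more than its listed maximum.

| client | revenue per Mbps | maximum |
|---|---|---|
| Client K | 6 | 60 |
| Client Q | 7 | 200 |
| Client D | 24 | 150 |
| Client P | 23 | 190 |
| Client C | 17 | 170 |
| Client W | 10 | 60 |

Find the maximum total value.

9500

Order the clients by revenue per Mbps: Client D 24 > Client P 23 > Client C 17 > Client W 10 > Client Q 7 > Client K 6.
Client D takes 150 to reach its cap of 150 → 280 left.
Client P: +190 to 190 (cap) → 90 left.
Client C: +90 (room for 170) → 90. Pool exhausted.
Total = 24×150 + 23×190 + 17×90 = 9500.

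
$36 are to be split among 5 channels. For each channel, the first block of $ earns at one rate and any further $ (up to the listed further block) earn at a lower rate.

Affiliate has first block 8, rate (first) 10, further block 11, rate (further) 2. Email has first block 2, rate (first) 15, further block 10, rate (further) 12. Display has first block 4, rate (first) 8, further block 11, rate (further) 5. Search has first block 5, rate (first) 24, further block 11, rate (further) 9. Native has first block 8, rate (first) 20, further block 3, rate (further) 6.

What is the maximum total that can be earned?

Order all 10 blocks by rate: Search/tier1 24 > Native/tier1 20 > Email/tier1 15 > Email/tier2 12 > Affiliate/tier1 10 > Search/tier2 9 > Display/tier1 8 > Native/tier2 6 > Display/tier2 5 > Affiliate/tier2 2.
Search/tier1 (24): +5 ; 31 left.
Native/tier1 (20): +8 ; 23 left.
Email/tier1 (15): +2 ; 21 left.
Fill Email tier2 block (10 at 12) ; 11 left.
Affiliate tier1 at 10: fill all 8 ; 3 left.
3 remain; put them into Search tier2 at 9.
Total = 24×5 + 20×8 + 15×2 + 12×10 + 10×8 + 9×3 = 537.

537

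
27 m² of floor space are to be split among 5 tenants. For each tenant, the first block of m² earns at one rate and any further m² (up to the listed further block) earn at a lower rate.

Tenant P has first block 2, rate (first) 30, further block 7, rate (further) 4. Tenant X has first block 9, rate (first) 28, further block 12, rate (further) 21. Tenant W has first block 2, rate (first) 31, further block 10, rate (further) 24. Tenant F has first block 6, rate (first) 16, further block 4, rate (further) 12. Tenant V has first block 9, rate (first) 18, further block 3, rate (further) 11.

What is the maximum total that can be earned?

Order all 10 blocks by rate: Tenant W/T1 31 > Tenant P/T1 30 > Tenant X/T1 28 > Tenant W/T2 24 > Tenant X/T2 21 > Tenant V/T1 18 > Tenant F/T1 16 > Tenant F/T2 12 > Tenant V/T2 11 > Tenant P/T2 4.
Tenant W/T1 (31): +2 ; 25 left.
Tenant P/T1 (30): +2 ; 23 left.
Tenant X/T1 (28): +9 ; 14 left.
Tenant W T2 at 24: fill all 10 ; 4 left.
Tenant X T2 at 21: only 4 left, fill 4.
Total = 31×2 + 30×2 + 28×9 + 24×10 + 21×4 = 698.

698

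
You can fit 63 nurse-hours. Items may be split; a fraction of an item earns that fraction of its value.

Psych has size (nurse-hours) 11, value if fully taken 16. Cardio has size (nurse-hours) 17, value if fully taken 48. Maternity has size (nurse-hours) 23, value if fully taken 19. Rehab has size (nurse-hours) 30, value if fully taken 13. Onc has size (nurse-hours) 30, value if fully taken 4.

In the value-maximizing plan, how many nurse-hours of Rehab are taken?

12

Sort by value density: Cardio 48/17≈2.82, Psych 16/11≈1.45, Maternity 19/23≈0.826, Rehab 13/30≈0.433, Onc 4/30≈0.133.
Cardio: take in full, 17 nurse-hours for value 48 — 46 left.
Take all of Psych (11 nurse-hours, value 16) — 35 nurse-hours left.
All 23 nurse-hours of Maternity fit (value 19) — 12 remain.
12 nurse-hours left: a 12/30 share of Rehab gives 13×12/30 = 5.2.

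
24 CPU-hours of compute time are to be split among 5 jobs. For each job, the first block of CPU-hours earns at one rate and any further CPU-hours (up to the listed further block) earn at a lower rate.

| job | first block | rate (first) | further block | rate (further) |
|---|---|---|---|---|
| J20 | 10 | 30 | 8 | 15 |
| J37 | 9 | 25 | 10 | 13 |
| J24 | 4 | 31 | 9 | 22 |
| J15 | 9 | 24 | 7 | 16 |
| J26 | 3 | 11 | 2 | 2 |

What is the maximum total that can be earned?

Rank every tier by rate: J24/tier1 31 > J20/tier1 30 > J37/tier1 25 > J15/tier1 24 > J24/tier2 22 > J15/tier2 16 > J20/tier2 15 > J37/tier2 13 > J26/tier1 11 > J26/tier2 2.
J24/tier1 (31): +4 — 20 left.
J20/tier1 (30): +10 — 10 left.
J37/tier1 (25): +9 — 1 left.
1 remain; put them into J15 tier1 at 24.
Total = 31×4 + 30×10 + 25×9 + 24×1 = 673.

673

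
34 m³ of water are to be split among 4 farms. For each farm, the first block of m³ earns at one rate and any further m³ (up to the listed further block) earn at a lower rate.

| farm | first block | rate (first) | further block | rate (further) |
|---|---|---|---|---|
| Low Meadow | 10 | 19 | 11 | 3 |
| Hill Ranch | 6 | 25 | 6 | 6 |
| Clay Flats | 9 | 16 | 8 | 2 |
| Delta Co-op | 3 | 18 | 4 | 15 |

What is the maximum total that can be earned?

Treat each block as its own option and order by rate: Hill Ranch/tier1 25 > Low Meadow/tier1 19 > Delta Co-op/tier1 18 > Clay Flats/tier1 16 > Delta Co-op/tier2 15 > Hill Ranch/tier2 6 > Low Meadow/tier2 3 > Clay Flats/tier2 2.
Hill Ranch/tier1 (25): +6 — 28 left.
Fill Low Meadow tier1 block (10 at 19) — 18 left.
Delta Co-op/tier1 (18): +3 — 15 left.
Clay Flats/tier1 (16): +9 — 6 left.
Delta Co-op/tier2 (15): +4 — 2 left.
Hill Ranch tier2 at 6: only 2 left, fill 2.
Total = 25×6 + 19×10 + 18×3 + 16×9 + 15×4 + 6×2 = 610.

610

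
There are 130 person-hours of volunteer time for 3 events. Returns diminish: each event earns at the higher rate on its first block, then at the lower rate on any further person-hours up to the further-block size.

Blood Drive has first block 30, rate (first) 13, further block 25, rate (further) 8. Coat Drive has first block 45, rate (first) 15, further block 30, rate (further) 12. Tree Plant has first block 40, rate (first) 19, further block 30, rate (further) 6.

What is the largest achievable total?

Treat each block as its own option and order by rate: Tree Plant/tier1 19 > Coat Drive/tier1 15 > Blood Drive/tier1 13 > Coat Drive/tier2 12 > Blood Drive/tier2 8 > Tree Plant/tier2 6.
Fill Tree Plant tier1 block (40 at 19) ; 90 left.
Fill Coat Drive tier1 block (45 at 15) ; 45 left.
Fill Blood Drive tier1 block (30 at 13) ; 15 left.
15 remain; put them into Coat Drive tier2 at 12.
Total = 19×40 + 15×45 + 13×30 + 12×15 = 2005.

2005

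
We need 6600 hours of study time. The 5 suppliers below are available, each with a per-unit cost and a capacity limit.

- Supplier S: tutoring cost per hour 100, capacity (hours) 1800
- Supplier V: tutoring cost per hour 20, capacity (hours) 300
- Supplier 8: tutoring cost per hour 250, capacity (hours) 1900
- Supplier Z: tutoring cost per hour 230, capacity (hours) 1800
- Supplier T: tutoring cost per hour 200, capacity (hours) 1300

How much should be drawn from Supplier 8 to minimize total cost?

Cheapest first:
Supplier V (20): use full 300 ; 6300 hours to go.
Supplier S (100): use full 1800 ; 4500 hours to go.
Supplier T at 200: take all 1300 hours ; 3200 still needed.
Supplier Z at 230: take all 1800 hours ; 1400 still needed.
Supplier 8 at 250: take 1400 of its 1900 ; requirement met.

1400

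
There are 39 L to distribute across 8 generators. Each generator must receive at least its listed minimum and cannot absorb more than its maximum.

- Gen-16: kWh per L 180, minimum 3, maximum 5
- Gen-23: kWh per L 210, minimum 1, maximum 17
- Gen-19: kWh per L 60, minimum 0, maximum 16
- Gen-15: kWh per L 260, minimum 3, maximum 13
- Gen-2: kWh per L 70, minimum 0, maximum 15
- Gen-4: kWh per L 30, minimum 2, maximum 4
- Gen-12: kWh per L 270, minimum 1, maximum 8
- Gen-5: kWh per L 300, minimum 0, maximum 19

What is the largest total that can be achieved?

Meeting every minimum uses 3+1+0+3+0+2+1+0 = 10 L, leaving 29.
Order the generators by kWh per L: Gen-5 300 > Gen-12 270 > Gen-15 260 > Gen-23 210 > Gen-16 180 > Gen-2 70 > Gen-19 60 > Gen-4 30.
Gen-5 takes 19 more to reach its cap of 19 — 10 left.
Give Gen-12 7 more to hit its cap of 8 — 3 left.
Gen-15 has room for 10 more but only 3 remain, so it gets 6.
Total = 180×3 + 210×1 + 260×6 + 30×2 + 270×8 + 300×19 = 10230.

10230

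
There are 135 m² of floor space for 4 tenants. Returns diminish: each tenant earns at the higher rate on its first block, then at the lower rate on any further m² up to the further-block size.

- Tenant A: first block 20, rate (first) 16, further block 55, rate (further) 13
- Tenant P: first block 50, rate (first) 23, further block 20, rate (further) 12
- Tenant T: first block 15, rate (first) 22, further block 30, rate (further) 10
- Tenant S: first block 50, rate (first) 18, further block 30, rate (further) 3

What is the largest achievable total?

Treat each block as its own option and order by rate: Tenant P/T1 23 > Tenant T/T1 22 > Tenant S/T1 18 > Tenant A/T1 16 > Tenant A/T2 13 > Tenant P/T2 12 > Tenant T/T2 10 > Tenant S/T2 3.
Fill Tenant P T1 block (50 at 23) ; 85 left.
Tenant T T1 at 22: fill all 15 ; 70 left.
Tenant S/T1 (18): +50 ; 20 left.
Fill Tenant A T1 block (20 at 16) ; 0 left.
Total = 23×50 + 22×15 + 18×50 + 16×20 = 2700.

2700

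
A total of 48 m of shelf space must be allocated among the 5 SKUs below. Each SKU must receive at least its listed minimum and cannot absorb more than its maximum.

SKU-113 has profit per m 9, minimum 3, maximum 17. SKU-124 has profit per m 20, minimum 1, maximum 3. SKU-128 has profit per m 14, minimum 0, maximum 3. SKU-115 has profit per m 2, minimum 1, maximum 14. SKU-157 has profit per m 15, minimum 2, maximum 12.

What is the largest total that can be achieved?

Meeting every minimum uses 3+1+0+1+2 = 7 m, leaving 41.
Highest profit per m first: SKU-124 20 > SKU-157 15 > SKU-128 14 > SKU-113 9 > SKU-115 2.
SKU-124 takes 2 more to reach its cap of 3 ; 39 left.
SKU-157: +10 to 12 (cap) ; 29 left.
Give SKU-128 3 more to hit its cap of 3 ; 26 left.
SKU-113: +14 to 17 (cap) ; 12 left.
SKU-115 has room for 13 more but only 12 remain, so it gets 13.
Total = 9×17 + 20×3 + 14×3 + 2×13 + 15×12 = 461.

461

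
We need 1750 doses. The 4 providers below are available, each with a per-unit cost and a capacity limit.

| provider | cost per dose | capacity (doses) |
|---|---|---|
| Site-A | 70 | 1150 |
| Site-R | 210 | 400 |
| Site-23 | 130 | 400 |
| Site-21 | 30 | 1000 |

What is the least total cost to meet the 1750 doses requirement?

Fill from the cheapest provider first.
Take 1000 from Site-21 at 30 ; need 750 more.
Site-A at 70: take 750 of its 1150 ; requirement met.
Site-23, Site-R: unused.
Cost = 1000×30 + 750×70 = 82500.

82500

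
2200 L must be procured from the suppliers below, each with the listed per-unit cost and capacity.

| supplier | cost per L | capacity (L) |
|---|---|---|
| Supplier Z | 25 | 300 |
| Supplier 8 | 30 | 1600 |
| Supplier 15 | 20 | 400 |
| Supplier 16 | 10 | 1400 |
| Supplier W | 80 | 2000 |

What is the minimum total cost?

32500

Cheapest first:
Supplier 16 at 10: take all 1400 L → 800 still needed.
Supplier 15 at 20: take all 400 L → 400 still needed.
Supplier Z (25): use full 300 → 100 L to go.
Take 100 from Supplier 8 at 30 to finish.
Supplier W: unused.
Cost = 1400×10 + 400×20 + 300×25 + 100×30 = 32500.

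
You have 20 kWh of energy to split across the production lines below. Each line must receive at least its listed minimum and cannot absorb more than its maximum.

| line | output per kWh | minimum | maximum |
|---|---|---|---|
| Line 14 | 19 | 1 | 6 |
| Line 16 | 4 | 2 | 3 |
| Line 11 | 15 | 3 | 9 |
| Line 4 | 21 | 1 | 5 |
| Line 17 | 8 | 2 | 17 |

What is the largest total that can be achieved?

Meeting every minimum uses 1+2+3+1+2 = 9 kWh, leaving 11.
Rank by output per kWh: Line 4 21 > Line 14 19 > Line 11 15 > Line 17 8 > Line 16 4.
Line 4: +4 to 5 (cap) ; 7 left.
Give Line 14 5 more to hit its cap of 6 ; 2 left.
Line 11 has room for 6 more but only 2 remain, so it gets 5.
Total = 19×6 + 4×2 + 15×5 + 21×5 + 8×2 = 318.

318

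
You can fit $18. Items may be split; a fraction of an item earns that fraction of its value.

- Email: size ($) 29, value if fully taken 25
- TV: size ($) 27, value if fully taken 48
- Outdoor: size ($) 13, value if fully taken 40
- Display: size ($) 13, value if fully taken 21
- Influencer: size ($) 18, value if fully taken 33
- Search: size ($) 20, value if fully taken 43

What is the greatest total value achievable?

50.75

Sort by value density: Outdoor 40/13≈3.08, Search 43/20≈2.15, Influencer 33/18≈1.83, TV 48/27≈1.78, Display 21/13≈1.62, Email 25/29≈0.862.
Outdoor: take in full, 13 $ for value 40 → 5 left.
Fill the last 5 $ with part of Search: 5/20 of it earns 10.75.
Total value = 50.75.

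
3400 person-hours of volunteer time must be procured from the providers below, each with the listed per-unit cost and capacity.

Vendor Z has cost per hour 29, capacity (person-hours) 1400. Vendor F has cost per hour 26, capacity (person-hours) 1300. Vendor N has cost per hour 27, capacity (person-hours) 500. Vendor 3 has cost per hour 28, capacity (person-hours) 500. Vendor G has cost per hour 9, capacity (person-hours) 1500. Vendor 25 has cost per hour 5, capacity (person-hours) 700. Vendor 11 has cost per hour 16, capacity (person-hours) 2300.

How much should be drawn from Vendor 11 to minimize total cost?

1200

Cheapest first:
Vendor 25 at 5: take all 700 person-hours → 2700 still needed.
Vendor G (9): use full 1500 → 1200 person-hours to go.
Vendor 11 (16): take the remaining 1200 → done.
Vendor F, Vendor N, Vendor 3, Vendor Z: unused.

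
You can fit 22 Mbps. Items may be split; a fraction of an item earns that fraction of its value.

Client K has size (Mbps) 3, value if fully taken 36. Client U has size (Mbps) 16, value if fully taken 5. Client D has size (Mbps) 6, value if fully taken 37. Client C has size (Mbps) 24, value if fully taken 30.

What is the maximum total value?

89.25

Sort by value density: Client K 36/3≈12, Client D 37/6≈6.17, Client C 30/24≈1.25, Client U 5/16≈0.312.
Client K: take in full, 3 Mbps for value 36 → 19 left.
Client D: take in full, 6 Mbps for value 37 → 13 left.
Only 13 Mbps remain; take 13/24 of Client C for value 30×13/24 = 16.25.
Total value = 89.25.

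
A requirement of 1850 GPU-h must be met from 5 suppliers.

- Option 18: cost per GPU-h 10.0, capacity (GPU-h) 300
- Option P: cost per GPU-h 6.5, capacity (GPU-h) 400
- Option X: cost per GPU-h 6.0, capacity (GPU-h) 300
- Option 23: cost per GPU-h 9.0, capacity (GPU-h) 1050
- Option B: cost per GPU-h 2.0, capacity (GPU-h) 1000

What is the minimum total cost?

Use suppliers in increasing cost order.
Option B (2.0): use full 1000 ; 850 GPU-h to go.
Option X at 6.0: take all 300 GPU-h ; 550 still needed.
Option P (6.5): use full 400 ; 150 GPU-h to go.
Take 150 from Option 23 at 9.0 to finish.
Option 18: unused.
Cost = 1000×2.0 + 300×6.0 + 400×6.5 + 150×9.0 = 7750.

7750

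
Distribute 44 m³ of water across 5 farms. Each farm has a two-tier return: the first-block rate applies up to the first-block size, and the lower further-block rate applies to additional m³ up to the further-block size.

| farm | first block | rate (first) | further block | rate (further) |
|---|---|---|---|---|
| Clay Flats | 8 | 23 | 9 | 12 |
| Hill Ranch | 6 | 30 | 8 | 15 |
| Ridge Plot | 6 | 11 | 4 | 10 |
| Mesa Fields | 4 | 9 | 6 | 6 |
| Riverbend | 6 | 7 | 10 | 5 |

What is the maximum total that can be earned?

725

Treat each block as its own option and order by rate: Hill Ranch/first 30 > Clay Flats/first 23 > Hill Ranch/second 15 > Clay Flats/second 12 > Ridge Plot/first 11 > Ridge Plot/second 10 > Mesa Fields/first 9 > Riverbend/first 7 > Mesa Fields/second 6 > Riverbend/second 5.
Fill Hill Ranch first block (6 at 30) ; 38 left.
Clay Flats/first (23): +8 ; 30 left.
Hill Ranch/second (15): +8 ; 22 left.
Clay Flats/second (12): +9 ; 13 left.
Ridge Plot first at 11: fill all 6 ; 7 left.
Fill Ridge Plot second block (4 at 10) ; 3 left.
3 remain; put them into Mesa Fields first at 9.
Total = 30×6 + 23×8 + 15×8 + 12×9 + 11×6 + 10×4 + 9×3 = 725.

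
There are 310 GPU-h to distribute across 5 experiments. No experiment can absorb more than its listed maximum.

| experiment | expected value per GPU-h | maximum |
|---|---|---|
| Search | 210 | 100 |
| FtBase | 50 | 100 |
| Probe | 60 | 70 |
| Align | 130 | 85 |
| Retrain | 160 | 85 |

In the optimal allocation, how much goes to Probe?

40

Order the experiments by expected value per GPU-h: Search 210 > Retrain 160 > Align 130 > Probe 60 > FtBase 50.
Give Search 100 to hit its cap of 100 ; 210 left.
Give Retrain 85 to hit its cap of 85 ; 125 left.
Give Align 85 to hit its cap of 85 ; 40 left.
Only 40 left; Probe takes them to reach 40.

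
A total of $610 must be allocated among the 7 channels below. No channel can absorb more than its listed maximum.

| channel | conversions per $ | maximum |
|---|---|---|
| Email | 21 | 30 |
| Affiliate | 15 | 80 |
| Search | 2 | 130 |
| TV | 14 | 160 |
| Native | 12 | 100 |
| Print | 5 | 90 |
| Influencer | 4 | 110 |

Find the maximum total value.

Rank by conversions per $: Email 21 > Affiliate 15 > TV 14 > Native 12 > Print 5 > Influencer 4 > Search 2.
Give Email 30 to hit its cap of 30 → 580 left.
Give Affiliate 80 to hit its cap of 80 → 500 left.
TV: +160 to 160 (cap) → 340 left.
Native takes 100 to reach its cap of 100 → 240 left.
Give Print 90 to hit its cap of 90 → 150 left.
Give Influencer 110 to hit its cap of 110 → 40 left.
Search: +40 (room for 130) → 40. Pool exhausted.
Total = 21×30 + 15×80 + 2×40 + 14×160 + 12×100 + 5×90 + 4×110 = 6240.

6240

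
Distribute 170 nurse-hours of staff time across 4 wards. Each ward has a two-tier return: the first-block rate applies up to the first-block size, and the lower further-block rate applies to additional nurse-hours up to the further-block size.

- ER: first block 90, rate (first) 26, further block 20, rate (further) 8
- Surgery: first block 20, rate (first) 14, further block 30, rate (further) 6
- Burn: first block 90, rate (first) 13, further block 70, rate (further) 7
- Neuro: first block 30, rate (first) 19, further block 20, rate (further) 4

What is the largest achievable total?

Order all 8 blocks by rate: ER/T1 26 > Neuro/T1 19 > Surgery/T1 14 > Burn/T1 13 > ER/T2 8 > Burn/T2 7 > Surgery/T2 6 > Neuro/T2 4.
ER T1 at 26: fill all 90 → 80 left.
Fill Neuro T1 block (30 at 19) → 50 left.
Fill Surgery T1 block (20 at 14) → 30 left.
Burn T1 at 13: only 30 left, fill 30.
Total = 26×90 + 19×30 + 14×20 + 13×30 = 3580.

3580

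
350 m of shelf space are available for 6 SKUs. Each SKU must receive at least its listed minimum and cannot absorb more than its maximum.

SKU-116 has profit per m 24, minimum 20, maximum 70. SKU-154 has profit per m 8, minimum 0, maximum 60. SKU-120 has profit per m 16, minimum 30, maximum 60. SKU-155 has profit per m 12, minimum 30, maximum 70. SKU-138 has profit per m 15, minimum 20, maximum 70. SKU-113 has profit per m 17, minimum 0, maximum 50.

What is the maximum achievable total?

5620

Meeting every minimum uses 20+0+30+30+20+0 = 100 m, leaving 250.
Highest profit per m first: SKU-116 24 > SKU-113 17 > SKU-120 16 > SKU-138 15 > SKU-155 12 > SKU-154 8.
SKU-116 takes 50 more to reach its cap of 70 → 200 left.
SKU-113 takes 50 more to reach its cap of 50 → 150 left.
Give SKU-120 30 more to hit its cap of 60 → 120 left.
SKU-138: +50 to 70 (cap) → 70 left.
SKU-155 takes 40 more to reach its cap of 70 → 30 left.
SKU-154 has room for 60 more but only 30 remain, so it gets 30.
Total = 24×70 + 8×30 + 16×60 + 12×70 + 15×70 + 17×50 = 5620.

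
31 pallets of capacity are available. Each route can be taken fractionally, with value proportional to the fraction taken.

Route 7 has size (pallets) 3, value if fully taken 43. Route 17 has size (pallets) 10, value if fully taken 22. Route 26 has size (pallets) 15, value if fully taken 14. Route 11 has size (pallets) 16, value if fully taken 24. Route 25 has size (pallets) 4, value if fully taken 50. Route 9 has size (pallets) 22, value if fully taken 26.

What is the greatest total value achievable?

Best value per unit of size first: Route 7 43/3≈14.3, Route 25 50/4≈12.5, Route 17 22/10≈2.2, Route 11 24/16≈1.5, Route 9 26/22≈1.18, Route 26 14/15≈0.933.
All 3 pallets of Route 7 fit (value 43) — 28 remain.
Take all of Route 25 (4 pallets, value 50) — 24 pallets left.
Take all of Route 17 (10 pallets, value 22) — 14 pallets left.
14 pallets left: a 14/16 share of Route 11 gives 24×14/16 = 21.
Total value = 136.

136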